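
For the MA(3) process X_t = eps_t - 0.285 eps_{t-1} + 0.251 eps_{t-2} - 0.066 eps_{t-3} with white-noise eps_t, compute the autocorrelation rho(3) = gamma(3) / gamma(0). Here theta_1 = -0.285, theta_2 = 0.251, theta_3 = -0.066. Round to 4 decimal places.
\rho(3) = -0.0575

For an MA(q) process with theta_0 = 1, the autocovariance is
  gamma(k) = sigma^2 * sum_{i=0..q-k} theta_i * theta_{i+k},
and rho(k) = gamma(k) / gamma(0). Sigma^2 cancels.
  numerator   = (1)*(-0.066) = -0.066.
  denominator = (1)^2 + (-0.285)^2 + (0.251)^2 + (-0.066)^2 = 1.148582.
  rho(3) = -0.066 / 1.148582 = -0.0575.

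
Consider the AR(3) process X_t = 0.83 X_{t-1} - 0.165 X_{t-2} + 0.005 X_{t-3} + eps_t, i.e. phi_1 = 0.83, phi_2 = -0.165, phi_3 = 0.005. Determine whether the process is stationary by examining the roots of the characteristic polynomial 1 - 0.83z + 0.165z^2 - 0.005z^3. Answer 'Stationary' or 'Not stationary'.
\text{Stationary}

The AR(p) characteristic polynomial is P(z) = 1 - 0.83z + 0.165z^2 - 0.005z^3.
Stationarity requires all roots to lie outside the unit circle, i.e. |z| > 1 for every root.
Degree 3: look for a simple real root z0 first, then factor out (1 - z/z0) and solve the remaining quadratic.
Testing z0 = 4: P(4) = 1 + (-0.83)(4) + (0.165)(4)^2 + (-0.005)(4)^3
  = 1 + (-3.32) + (2.64) + (-0.32) = 0.  So z_0 = 4 is a root, |z_0| = 4.
Divide out the factor (1 - 0.25 z) = (1 - z/z0) (since 1/z0 = 0.25):
  P(z) = (1 - 0.25 z)(1 + (-0.58) z + (0.02) z^2)
  [check: z-coef -0.58 - (0.25) = -0.83; z^2-coef 0.02 - (0.25)(-0.58) = 0.165; z^3-coef -(0.25)(0.02) = -0.005.]
Remaining roots from the quadratic factor 1 + (-0.58) z + (0.02) z^2:
  Set 1 + (-0.58) z + (0.02) z^2 = 0, i.e. a z^2 + b z + c = 0 with a = 0.02, b = -0.58, c = 1.
  Discriminant D = b^2 - 4ac = (-0.58)^2 - 4*(0.02)*1 = 0.3364 - (0.08) = 0.2564.
  D >= 0, so the roots are real: z = (-b +/- sqrt(D)) / (2a) = (0.58 +/- 0.50636) / (0.04).
    z_1 = (0.58 + 0.50636) / (0.04) = 27.159,   |z_1| = 27.159.
    z_2 = (0.58 - 0.50636) / (0.04) = 1.841,   |z_2| = 1.841.
Moduli of all roots: 4.0000, 27.1590, 1.8410.
All moduli strictly greater than 1? Yes.
Verdict: Stationary.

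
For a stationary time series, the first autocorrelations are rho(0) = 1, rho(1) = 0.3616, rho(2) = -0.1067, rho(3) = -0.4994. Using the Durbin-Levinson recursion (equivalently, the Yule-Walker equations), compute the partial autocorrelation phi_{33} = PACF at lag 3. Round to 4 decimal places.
\phi_{33} = -0.4370

The PACF at lag k is phi_{kk}, the last component of the solution
to the Yule-Walker system G_k phi = r_k where
  (G_k)_{ij} = rho(|i - j|), (r_k)_i = rho(i), i,j = 1..k.
Equivalently, Durbin-Levinson gives phi_{kk} iteratively:
  phi_{11} = rho(1)
  phi_{kk} = [rho(k) - sum_{j=1..k-1} phi_{k-1,j} rho(k-j)]
            / [1 - sum_{j=1..k-1} phi_{k-1,j} rho(j)],
  phi_{k,j} = phi_{k-1,j} - phi_{kk} phi_{k-1,k-j},  j = 1..k-1.
Step k = 1:
  phi_11 = rho(1) = 0.3616.
Step k = 2:
  phi_22 = [rho(2) - phi_11 rho(1)] / [1 - phi_11 rho(1)] = [-0.1067 - (0.3616)(0.3616)] / [1 - (0.3616)(0.3616)]
         = -0.23745456 / 0.86924544 = -0.273173.
  Update: phi_21 = phi_11 - phi_22 phi_11 = 0.3616 - (-0.273173)(0.3616) = 0.460379.
Step k = 3:
  phi_33 = [rho(3) - phi_21 rho(2) - phi_22 rho(1)] / [1 - phi_21 rho(1) - phi_22 rho(2)]
    numerator   = -0.4994 - (0.460379)(-0.1067) - (-0.273173)(0.3616) = -0.35149809
    denominator = 1 - (0.460379)(0.3616) - (-0.273173)(-0.1067) = 0.80437922
  phi_33 = -0.35149809 / 0.80437922 = -0.437.
Therefore phi_{33} = -0.4370.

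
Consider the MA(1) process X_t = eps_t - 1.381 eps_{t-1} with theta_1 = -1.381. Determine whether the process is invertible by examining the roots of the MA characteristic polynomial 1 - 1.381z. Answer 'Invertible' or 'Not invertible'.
\text{Not invertible}

The MA(q) characteristic polynomial is P(z) = 1 - 1.381z.
Invertibility requires all roots to lie outside the unit circle, i.e. |z| > 1 for every root.
This is linear in z: 1 + (-1.381) z = 0  =>  z = -1/(-1.381) = 0.724113,  |z| = 0.724113.
Moduli of all roots: 0.7241.
All moduli strictly greater than 1? No.
Verdict: Not invertible.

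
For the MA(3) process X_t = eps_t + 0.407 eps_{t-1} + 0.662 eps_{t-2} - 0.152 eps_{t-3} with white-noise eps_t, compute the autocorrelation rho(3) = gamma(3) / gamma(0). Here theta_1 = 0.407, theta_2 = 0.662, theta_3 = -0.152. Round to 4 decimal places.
\rho(3) = -0.0934

For an MA(q) process with theta_0 = 1, the autocovariance is
  gamma(k) = sigma^2 * sum_{i=0..q-k} theta_i * theta_{i+k},
and rho(k) = gamma(k) / gamma(0). Sigma^2 cancels.
  numerator   = (1)*(-0.152) = -0.152.
  denominator = (1)^2 + (0.407)^2 + (0.662)^2 + (-0.152)^2 = 1.626997.
  rho(3) = -0.152 / 1.626997 = -0.0934.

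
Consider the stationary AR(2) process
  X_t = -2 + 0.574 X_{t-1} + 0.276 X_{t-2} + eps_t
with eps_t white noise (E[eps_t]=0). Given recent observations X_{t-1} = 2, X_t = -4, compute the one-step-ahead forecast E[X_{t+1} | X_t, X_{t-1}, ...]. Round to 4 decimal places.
E[X_{t+1} \mid \mathcal F_t] = -3.7440

For an AR(p) model X_t = c + sum_i phi_i X_{t-i} + eps_t, the
one-step-ahead conditional mean is
  E[X_{t+1} | X_t, ...] = c + sum_i phi_i X_{t+1-i}.
Substitute known values:
  E[X_{t+1} | ...] = -2 + (0.574) * (-4) + (0.276) * (2)
                   = -3.7440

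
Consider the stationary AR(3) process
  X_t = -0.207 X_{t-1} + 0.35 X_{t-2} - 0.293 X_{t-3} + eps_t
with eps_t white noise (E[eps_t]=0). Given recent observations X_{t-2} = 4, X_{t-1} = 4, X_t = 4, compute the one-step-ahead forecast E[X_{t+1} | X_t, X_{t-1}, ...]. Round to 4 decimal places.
E[X_{t+1} \mid \mathcal F_t] = -0.6000

For an AR(p) model X_t = c + sum_i phi_i X_{t-i} + eps_t, the
one-step-ahead conditional mean is
  E[X_{t+1} | X_t, ...] = c + sum_i phi_i X_{t+1-i}.
Substitute known values:
  E[X_{t+1} | ...] = (-0.207) * (4) + (0.35) * (4) + (-0.293) * (4)
                   = -0.6000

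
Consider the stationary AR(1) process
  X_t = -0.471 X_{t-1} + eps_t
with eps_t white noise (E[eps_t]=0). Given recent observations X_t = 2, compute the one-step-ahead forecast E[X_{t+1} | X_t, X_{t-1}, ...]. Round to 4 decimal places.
E[X_{t+1} \mid \mathcal F_t] = -0.9420

For an AR(p) model X_t = c + sum_i phi_i X_{t-i} + eps_t, the
one-step-ahead conditional mean is
  E[X_{t+1} | X_t, ...] = c + sum_i phi_i X_{t+1-i}.
Substitute known values:
  E[X_{t+1} | ...] = (-0.471) * (2)
                   = -0.9420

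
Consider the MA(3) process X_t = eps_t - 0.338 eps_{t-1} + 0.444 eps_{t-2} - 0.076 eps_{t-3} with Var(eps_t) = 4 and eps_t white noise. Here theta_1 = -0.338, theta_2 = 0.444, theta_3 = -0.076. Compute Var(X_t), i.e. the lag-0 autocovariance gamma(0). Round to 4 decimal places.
\gamma(0) = 5.2686

For an MA(q) process X_t = eps_t + sum_i theta_i eps_{t-i} with
Var(eps_t) = sigma^2, the variance is
  gamma(0) = sigma^2 * (1 + sum_i theta_i^2).
  sum_i theta_i^2 = (-0.338)^2 + (0.444)^2 + (-0.076)^2 = 0.114244 + 0.197136 + 0.005776 = 0.317156.
  gamma(0) = 4 * (1 + 0.317156) = 4 * 1.317156 = 5.268624, which rounds to 5.2686.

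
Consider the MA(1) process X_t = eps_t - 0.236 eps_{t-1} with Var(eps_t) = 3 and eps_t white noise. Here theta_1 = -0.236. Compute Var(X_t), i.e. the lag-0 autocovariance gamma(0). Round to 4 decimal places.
\gamma(0) = 3.1671

For an MA(q) process X_t = eps_t + sum_i theta_i eps_{t-i} with
Var(eps_t) = sigma^2, the variance is
  gamma(0) = sigma^2 * (1 + sum_i theta_i^2).
  sum_i theta_i^2 = (-0.236)^2 = 0.055696.
  gamma(0) = 3 * (1 + 0.055696) = 3 * 1.055696 = 3.167088, which rounds to 3.1671.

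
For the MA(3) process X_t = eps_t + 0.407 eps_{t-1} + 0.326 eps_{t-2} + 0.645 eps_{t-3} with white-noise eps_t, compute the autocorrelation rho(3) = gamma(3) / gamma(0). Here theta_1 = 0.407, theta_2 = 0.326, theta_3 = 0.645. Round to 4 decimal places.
\rho(3) = 0.3821

For an MA(q) process with theta_0 = 1, the autocovariance is
  gamma(k) = sigma^2 * sum_{i=0..q-k} theta_i * theta_{i+k},
and rho(k) = gamma(k) / gamma(0). Sigma^2 cancels.
  numerator   = (1)*(0.645) = 0.645.
  denominator = (1)^2 + (0.407)^2 + (0.326)^2 + (0.645)^2 = 1.68795.
  rho(3) = 0.645 / 1.68795 = 0.3821.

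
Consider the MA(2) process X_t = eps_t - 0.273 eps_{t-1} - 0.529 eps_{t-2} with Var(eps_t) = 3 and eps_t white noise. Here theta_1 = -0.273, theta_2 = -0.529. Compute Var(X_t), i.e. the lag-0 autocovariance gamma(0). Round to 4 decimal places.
\gamma(0) = 4.0631

For an MA(q) process X_t = eps_t + sum_i theta_i eps_{t-i} with
Var(eps_t) = sigma^2, the variance is
  gamma(0) = sigma^2 * (1 + sum_i theta_i^2).
  sum_i theta_i^2 = (-0.273)^2 + (-0.529)^2 = 0.074529 + 0.279841 = 0.35437.
  gamma(0) = 3 * (1 + 0.35437) = 3 * 1.35437 = 4.06311, which rounds to 4.0631.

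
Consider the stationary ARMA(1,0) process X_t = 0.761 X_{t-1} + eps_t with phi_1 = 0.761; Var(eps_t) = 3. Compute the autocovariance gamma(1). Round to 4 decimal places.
\gamma(1) = 5.4244

Multiply the model equation by X_{t-k} and take expectations. With theta_0 = psi_0 = 1 and psi_j the MA(infinity) weights, this gives
  gamma(k) - sum_i phi_i gamma(k-i) = c_k,
  c_k = sigma^2 * sum_{j=k..q} theta_j psi_{j-k}   (c_k = 0 for k > q),
using gamma(-m) = gamma(m).
Pure AR (q = 0): c_0 = sigma^2 = 3, c_k = 0 for k >= 1.
Equations for k = 0 and k = 1 (AR order 1):
  gamma(0) = phi_1 gamma(1) + c_0
  gamma(1) = phi_1 gamma(0) + c_1
Substituting the second into the first: gamma(0) (1 - phi_1^2) = c_0 + phi_1 c_1, so
  gamma(0) = c_0 / (1 - phi_1^2) = 3 / (1 - (0.761)^2) = 3 / 0.420879 = 7.127939.
  gamma(1) = phi_1 gamma(0) = (0.761)(7.127939) = 5.424362.
Therefore gamma(1) = 5.4244 (to 4 decimal places).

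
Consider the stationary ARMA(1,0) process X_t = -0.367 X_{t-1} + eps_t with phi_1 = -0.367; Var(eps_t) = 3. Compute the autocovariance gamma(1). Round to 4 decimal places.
\gamma(1) = -1.2724

Multiply the model equation by X_{t-k} and take expectations. With theta_0 = psi_0 = 1 and psi_j the MA(infinity) weights, this gives
  gamma(k) - sum_i phi_i gamma(k-i) = c_k,
  c_k = sigma^2 * sum_{j=k..q} theta_j psi_{j-k}   (c_k = 0 for k > q),
using gamma(-m) = gamma(m).
Pure AR (q = 0): c_0 = sigma^2 = 3, c_k = 0 for k >= 1.
Equations for k = 0 and k = 1 (AR order 1):
  gamma(0) = phi_1 gamma(1) + c_0
  gamma(1) = phi_1 gamma(0) + c_1
Substituting the second into the first: gamma(0) (1 - phi_1^2) = c_0 + phi_1 c_1, so
  gamma(0) = c_0 / (1 - phi_1^2) = 3 / (1 - (-0.367)^2) = 3 / 0.865311 = 3.466962.
  gamma(1) = phi_1 gamma(0) = (-0.367)(3.466962) = -1.272375.
Therefore gamma(1) = -1.2724 (to 4 decimal places).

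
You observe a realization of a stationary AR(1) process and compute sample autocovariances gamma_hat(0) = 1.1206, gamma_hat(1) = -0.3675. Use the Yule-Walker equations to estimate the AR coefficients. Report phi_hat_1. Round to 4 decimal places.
\hat\phi_{1} = -0.3279

The Yule-Walker equations for an AR(p) process read, in matrix form,
  Gamma_p phi = r_p,   with   (Gamma_p)_{ij} = gamma(|i - j|),
                       (r_p)_i = gamma(i),   i,j = 1..p.
Substitute the sample gammas (Toeplitz matrix and right-hand side of size 1):
  Gamma_p = [[1.1206]]
  r_p     = [-0.3675]
With p = 1 this is the single equation gamma(0) phi_1 = gamma(1):
  phi_hat_1 = gamma(1) / gamma(0) = -0.3675 / 1.1206 = -0.3279.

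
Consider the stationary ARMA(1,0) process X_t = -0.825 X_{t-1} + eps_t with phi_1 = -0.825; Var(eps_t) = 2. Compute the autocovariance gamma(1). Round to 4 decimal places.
\gamma(1) = -5.1663

Multiply the model equation by X_{t-k} and take expectations. With theta_0 = psi_0 = 1 and psi_j the MA(infinity) weights, this gives
  gamma(k) - sum_i phi_i gamma(k-i) = c_k,
  c_k = sigma^2 * sum_{j=k..q} theta_j psi_{j-k}   (c_k = 0 for k > q),
using gamma(-m) = gamma(m).
Pure AR (q = 0): c_0 = sigma^2 = 2, c_k = 0 for k >= 1.
Equations for k = 0 and k = 1 (AR order 1):
  gamma(0) = phi_1 gamma(1) + c_0
  gamma(1) = phi_1 gamma(0) + c_1
Substituting the second into the first: gamma(0) (1 - phi_1^2) = c_0 + phi_1 c_1, so
  gamma(0) = c_0 / (1 - phi_1^2) = 2 / (1 - (-0.825)^2) = 2 / 0.319375 = 6.262231.
  gamma(1) = phi_1 gamma(0) = (-0.825)(6.262231) = -5.166341.
Therefore gamma(1) = -5.1663 (to 4 decimal places).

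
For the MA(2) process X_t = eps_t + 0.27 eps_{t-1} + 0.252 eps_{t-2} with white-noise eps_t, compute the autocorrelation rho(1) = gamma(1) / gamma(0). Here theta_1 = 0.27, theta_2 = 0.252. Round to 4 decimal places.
\rho(1) = 0.2975

For an MA(q) process with theta_0 = 1, the autocovariance is
  gamma(k) = sigma^2 * sum_{i=0..q-k} theta_i * theta_{i+k},
and rho(k) = gamma(k) / gamma(0). Sigma^2 cancels.
  numerator   = (1)*(0.27) + (0.27)*(0.252) = 0.33804.
  denominator = (1)^2 + (0.27)^2 + (0.252)^2 = 1.136404.
  rho(1) = 0.33804 / 1.136404 = 0.2975.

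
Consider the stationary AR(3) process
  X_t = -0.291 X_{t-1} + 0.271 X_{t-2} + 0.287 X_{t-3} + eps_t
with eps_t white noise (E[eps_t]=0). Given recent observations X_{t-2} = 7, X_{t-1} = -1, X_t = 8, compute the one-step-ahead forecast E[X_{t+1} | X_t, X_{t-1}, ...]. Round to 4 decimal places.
E[X_{t+1} \mid \mathcal F_t] = -0.5900

For an AR(p) model X_t = c + sum_i phi_i X_{t-i} + eps_t, the
one-step-ahead conditional mean is
  E[X_{t+1} | X_t, ...] = c + sum_i phi_i X_{t+1-i}.
Substitute known values:
  E[X_{t+1} | ...] = (-0.291) * (8) + (0.271) * (-1) + (0.287) * (7)
                   = -0.5900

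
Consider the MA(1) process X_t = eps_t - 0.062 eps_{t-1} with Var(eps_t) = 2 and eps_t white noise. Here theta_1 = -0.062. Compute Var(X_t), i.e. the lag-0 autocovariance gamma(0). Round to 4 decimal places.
\gamma(0) = 2.0077

For an MA(q) process X_t = eps_t + sum_i theta_i eps_{t-i} with
Var(eps_t) = sigma^2, the variance is
  gamma(0) = sigma^2 * (1 + sum_i theta_i^2).
  sum_i theta_i^2 = (-0.062)^2 = 0.003844.
  gamma(0) = 2 * (1 + 0.003844) = 2 * 1.003844 = 2.007688, which rounds to 2.0077.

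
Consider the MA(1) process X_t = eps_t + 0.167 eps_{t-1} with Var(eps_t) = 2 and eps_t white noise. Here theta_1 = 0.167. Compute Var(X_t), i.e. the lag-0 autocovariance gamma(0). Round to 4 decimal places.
\gamma(0) = 2.0558

For an MA(q) process X_t = eps_t + sum_i theta_i eps_{t-i} with
Var(eps_t) = sigma^2, the variance is
  gamma(0) = sigma^2 * (1 + sum_i theta_i^2).
  sum_i theta_i^2 = (0.167)^2 = 0.027889.
  gamma(0) = 2 * (1 + 0.027889) = 2 * 1.027889 = 2.055778, which rounds to 2.0558.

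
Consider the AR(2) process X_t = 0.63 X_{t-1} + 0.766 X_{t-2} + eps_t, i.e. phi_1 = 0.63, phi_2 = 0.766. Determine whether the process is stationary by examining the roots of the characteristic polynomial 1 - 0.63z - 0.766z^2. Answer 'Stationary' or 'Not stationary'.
\text{Not stationary}

The AR(p) characteristic polynomial is P(z) = 1 - 0.63z - 0.766z^2.
Stationarity requires all roots to lie outside the unit circle, i.e. |z| > 1 for every root.
Set 1 + (-0.63) z + (-0.766) z^2 = 0, i.e. a z^2 + b z + c = 0 with a = -0.766, b = -0.63, c = 1.
Discriminant D = b^2 - 4ac = (-0.63)^2 - 4*(-0.766)*1 = 0.3969 - (-3.064) = 3.4609.
D >= 0, so the roots are real: z = (-b +/- sqrt(D)) / (2a) = (0.63 +/- 1.860349) / (-1.532).
  z_1 = (0.63 + 1.860349) / (-1.532) = -1.6256,   |z_1| = 1.6256.
  z_2 = (0.63 - 1.860349) / (-1.532) = 0.8031,   |z_2| = 0.8031.
Moduli of all roots: 1.6256, 0.8031.
All moduli strictly greater than 1? No.
Verdict: Not stationary.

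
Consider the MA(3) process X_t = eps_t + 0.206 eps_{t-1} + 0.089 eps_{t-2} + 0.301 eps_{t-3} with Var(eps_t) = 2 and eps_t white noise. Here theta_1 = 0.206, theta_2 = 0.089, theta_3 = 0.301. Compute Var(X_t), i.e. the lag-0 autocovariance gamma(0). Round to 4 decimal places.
\gamma(0) = 2.2819

For an MA(q) process X_t = eps_t + sum_i theta_i eps_{t-i} with
Var(eps_t) = sigma^2, the variance is
  gamma(0) = sigma^2 * (1 + sum_i theta_i^2).
  sum_i theta_i^2 = (0.206)^2 + (0.089)^2 + (0.301)^2 = 0.042436 + 0.007921 + 0.090601 = 0.140958.
  gamma(0) = 2 * (1 + 0.140958) = 2 * 1.140958 = 2.281916, which rounds to 2.2819.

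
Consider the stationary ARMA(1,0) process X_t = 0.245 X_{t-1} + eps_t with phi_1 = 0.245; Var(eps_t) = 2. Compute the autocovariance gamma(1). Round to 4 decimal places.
\gamma(1) = 0.5213

Multiply the model equation by X_{t-k} and take expectations. With theta_0 = psi_0 = 1 and psi_j the MA(infinity) weights, this gives
  gamma(k) - sum_i phi_i gamma(k-i) = c_k,
  c_k = sigma^2 * sum_{j=k..q} theta_j psi_{j-k}   (c_k = 0 for k > q),
using gamma(-m) = gamma(m).
Pure AR (q = 0): c_0 = sigma^2 = 2, c_k = 0 for k >= 1.
Equations for k = 0 and k = 1 (AR order 1):
  gamma(0) = phi_1 gamma(1) + c_0
  gamma(1) = phi_1 gamma(0) + c_1
Substituting the second into the first: gamma(0) (1 - phi_1^2) = c_0 + phi_1 c_1, so
  gamma(0) = c_0 / (1 - phi_1^2) = 2 / (1 - (0.245)^2) = 2 / 0.939975 = 2.127716.
  gamma(1) = phi_1 gamma(0) = (0.245)(2.127716) = 0.52129.
Therefore gamma(1) = 0.5213 (to 4 decimal places).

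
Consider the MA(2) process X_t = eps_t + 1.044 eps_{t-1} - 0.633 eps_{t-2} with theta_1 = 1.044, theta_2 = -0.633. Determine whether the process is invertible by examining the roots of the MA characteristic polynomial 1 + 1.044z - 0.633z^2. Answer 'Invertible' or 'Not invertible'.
\text{Not invertible}

The MA(q) characteristic polynomial is P(z) = 1 + 1.044z - 0.633z^2.
Invertibility requires all roots to lie outside the unit circle, i.e. |z| > 1 for every root.
Set 1 + (1.044) z + (-0.633) z^2 = 0, i.e. a z^2 + b z + c = 0 with a = -0.633, b = 1.044, c = 1.
Discriminant D = b^2 - 4ac = (1.044)^2 - 4*(-0.633)*1 = 1.089936 - (-2.532) = 3.621936.
D >= 0, so the roots are real: z = (-b +/- sqrt(D)) / (2a) = (-1.044 +/- 1.903138) / (-1.266).
  z_1 = (-1.044 + 1.903138) / (-1.266) = -0.6786,   |z_1| = 0.6786.
  z_2 = (-1.044 - 1.903138) / (-1.266) = 2.3279,   |z_2| = 2.3279.
Moduli of all roots: 0.6786, 2.3279.
All moduli strictly greater than 1? No.
Verdict: Not invertible.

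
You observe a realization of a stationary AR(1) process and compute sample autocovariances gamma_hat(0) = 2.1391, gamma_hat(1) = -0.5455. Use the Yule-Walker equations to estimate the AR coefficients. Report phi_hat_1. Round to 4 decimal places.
\hat\phi_{1} = -0.2550

The Yule-Walker equations for an AR(p) process read, in matrix form,
  Gamma_p phi = r_p,   with   (Gamma_p)_{ij} = gamma(|i - j|),
                       (r_p)_i = gamma(i),   i,j = 1..p.
Substitute the sample gammas (Toeplitz matrix and right-hand side of size 1):
  Gamma_p = [[2.1391]]
  r_p     = [-0.5455]
With p = 1 this is the single equation gamma(0) phi_1 = gamma(1):
  phi_hat_1 = gamma(1) / gamma(0) = -0.5455 / 2.1391 = -0.2550.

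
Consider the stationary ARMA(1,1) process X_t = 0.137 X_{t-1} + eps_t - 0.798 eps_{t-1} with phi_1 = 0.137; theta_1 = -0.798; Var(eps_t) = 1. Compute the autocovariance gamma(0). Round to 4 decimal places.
\gamma(0) = 1.4453

Multiply the model equation by X_{t-k} and take expectations. With theta_0 = psi_0 = 1 and psi_j the MA(infinity) weights, this gives
  gamma(k) - sum_i phi_i gamma(k-i) = c_k,
  c_k = sigma^2 * sum_{j=k..q} theta_j psi_{j-k}   (c_k = 0 for k > q),
using gamma(-m) = gamma(m).
psi-weights needed (psi_j = theta_j + sum_i phi_i psi_{j-i}):
  psi_1 = theta_1 + phi_1 = -0.798 + (0.137) = -0.661
Right-hand sides:
  c_0 = sigma^2 (1 + theta_1 psi_1) = 1 * (1 + (-0.798)(-0.661)) = 1 * 1.527478 = 1.527478
  c_1 = sigma^2 theta_1 = 1 * (-0.798) = -0.798
  c_2 = 0
Equations for k = 0 and k = 1 (AR order 1):
  gamma(0) = phi_1 gamma(1) + c_0
  gamma(1) = phi_1 gamma(0) + c_1
Substituting the second into the first: gamma(0) (1 - phi_1^2) = c_0 + phi_1 c_1, so
  gamma(0) = (c_0 + phi_1 c_1) / (1 - phi_1^2) = (1.527478 + (0.137)(-0.798)) / (1 - (0.137)^2) = 1.418152 / 0.981231 = 1.445278.
Therefore gamma(0) = 1.4453 (to 4 decimal places).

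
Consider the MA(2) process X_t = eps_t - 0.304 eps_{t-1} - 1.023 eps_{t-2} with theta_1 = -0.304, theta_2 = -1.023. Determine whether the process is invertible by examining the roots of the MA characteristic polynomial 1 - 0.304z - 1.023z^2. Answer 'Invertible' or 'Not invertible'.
\text{Not invertible}

The MA(q) characteristic polynomial is P(z) = 1 - 0.304z - 1.023z^2.
Invertibility requires all roots to lie outside the unit circle, i.e. |z| > 1 for every root.
Set 1 + (-0.304) z + (-1.023) z^2 = 0, i.e. a z^2 + b z + c = 0 with a = -1.023, b = -0.304, c = 1.
Discriminant D = b^2 - 4ac = (-0.304)^2 - 4*(-1.023)*1 = 0.092416 - (-4.092) = 4.184416.
D >= 0, so the roots are real: z = (-b +/- sqrt(D)) / (2a) = (0.304 +/- 2.045585) / (-2.046).
  z_1 = (0.304 + 2.045585) / (-2.046) = -1.1484,   |z_1| = 1.1484.
  z_2 = (0.304 - 2.045585) / (-2.046) = 0.8512,   |z_2| = 0.8512.
Moduli of all roots: 1.1484, 0.8512.
All moduli strictly greater than 1? No.
Verdict: Not invertible.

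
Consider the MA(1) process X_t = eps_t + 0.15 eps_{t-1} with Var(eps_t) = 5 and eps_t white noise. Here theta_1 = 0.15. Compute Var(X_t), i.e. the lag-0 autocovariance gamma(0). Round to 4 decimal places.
\gamma(0) = 5.1125

For an MA(q) process X_t = eps_t + sum_i theta_i eps_{t-i} with
Var(eps_t) = sigma^2, the variance is
  gamma(0) = sigma^2 * (1 + sum_i theta_i^2).
  sum_i theta_i^2 = (0.15)^2 = 0.0225.
  gamma(0) = 5 * (1 + 0.0225) = 5 * 1.0225 = 5.1125.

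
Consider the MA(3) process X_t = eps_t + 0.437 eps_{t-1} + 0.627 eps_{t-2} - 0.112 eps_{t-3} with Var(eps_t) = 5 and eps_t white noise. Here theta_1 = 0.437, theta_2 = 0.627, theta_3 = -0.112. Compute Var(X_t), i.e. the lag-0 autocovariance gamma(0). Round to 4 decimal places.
\gamma(0) = 7.9832

For an MA(q) process X_t = eps_t + sum_i theta_i eps_{t-i} with
Var(eps_t) = sigma^2, the variance is
  gamma(0) = sigma^2 * (1 + sum_i theta_i^2).
  sum_i theta_i^2 = (0.437)^2 + (0.627)^2 + (-0.112)^2 = 0.190969 + 0.393129 + 0.012544 = 0.596642.
  gamma(0) = 5 * (1 + 0.596642) = 5 * 1.596642 = 7.98321, which rounds to 7.9832.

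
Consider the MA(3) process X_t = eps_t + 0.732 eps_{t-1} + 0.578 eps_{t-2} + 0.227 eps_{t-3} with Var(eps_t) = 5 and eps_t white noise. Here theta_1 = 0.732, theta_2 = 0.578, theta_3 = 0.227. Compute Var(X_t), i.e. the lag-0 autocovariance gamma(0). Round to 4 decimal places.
\gamma(0) = 9.6072

For an MA(q) process X_t = eps_t + sum_i theta_i eps_{t-i} with
Var(eps_t) = sigma^2, the variance is
  gamma(0) = sigma^2 * (1 + sum_i theta_i^2).
  sum_i theta_i^2 = (0.732)^2 + (0.578)^2 + (0.227)^2 = 0.535824 + 0.334084 + 0.051529 = 0.921437.
  gamma(0) = 5 * (1 + 0.921437) = 5 * 1.921437 = 9.607185, which rounds to 9.6072.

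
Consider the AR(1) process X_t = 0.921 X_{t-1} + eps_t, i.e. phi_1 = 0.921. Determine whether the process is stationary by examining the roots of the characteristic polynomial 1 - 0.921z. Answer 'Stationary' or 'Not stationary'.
\text{Stationary}

The AR(p) characteristic polynomial is P(z) = 1 - 0.921z.
Stationarity requires all roots to lie outside the unit circle, i.e. |z| > 1 for every root.
This is linear in z: 1 + (-0.921) z = 0  =>  z = -1/(-0.921) = 1.085776,  |z| = 1.085776.
Moduli of all roots: 1.0858.
All moduli strictly greater than 1? Yes.
Verdict: Stationary.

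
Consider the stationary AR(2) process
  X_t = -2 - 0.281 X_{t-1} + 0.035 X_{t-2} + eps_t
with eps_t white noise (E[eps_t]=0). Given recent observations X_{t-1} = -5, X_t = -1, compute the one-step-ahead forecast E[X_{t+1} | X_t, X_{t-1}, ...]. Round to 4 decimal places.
E[X_{t+1} \mid \mathcal F_t] = -1.8940

For an AR(p) model X_t = c + sum_i phi_i X_{t-i} + eps_t, the
one-step-ahead conditional mean is
  E[X_{t+1} | X_t, ...] = c + sum_i phi_i X_{t+1-i}.
Substitute known values:
  E[X_{t+1} | ...] = -2 + (-0.281) * (-1) + (0.035) * (-5)
                   = -1.8940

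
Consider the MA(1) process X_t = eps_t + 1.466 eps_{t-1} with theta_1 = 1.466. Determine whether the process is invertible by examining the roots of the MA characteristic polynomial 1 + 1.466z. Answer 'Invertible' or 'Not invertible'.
\text{Not invertible}

The MA(q) characteristic polynomial is P(z) = 1 + 1.466z.
Invertibility requires all roots to lie outside the unit circle, i.e. |z| > 1 for every root.
This is linear in z: 1 + (1.466) z = 0  =>  z = -1/(1.466) = -0.682128,  |z| = 0.682128.
Moduli of all roots: 0.6821.
All moduli strictly greater than 1? No.
Verdict: Not invertible.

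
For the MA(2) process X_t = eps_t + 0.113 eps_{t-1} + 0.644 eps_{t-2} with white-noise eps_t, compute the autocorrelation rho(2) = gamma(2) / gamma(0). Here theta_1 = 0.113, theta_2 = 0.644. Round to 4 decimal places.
\rho(2) = 0.4511

For an MA(q) process with theta_0 = 1, the autocovariance is
  gamma(k) = sigma^2 * sum_{i=0..q-k} theta_i * theta_{i+k},
and rho(k) = gamma(k) / gamma(0). Sigma^2 cancels.
  numerator   = (1)*(0.644) = 0.644.
  denominator = (1)^2 + (0.113)^2 + (0.644)^2 = 1.427505.
  rho(2) = 0.644 / 1.427505 = 0.4511.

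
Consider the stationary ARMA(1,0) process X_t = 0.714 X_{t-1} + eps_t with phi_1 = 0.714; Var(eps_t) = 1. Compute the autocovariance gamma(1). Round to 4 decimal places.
\gamma(1) = 1.4565

Multiply the model equation by X_{t-k} and take expectations. With theta_0 = psi_0 = 1 and psi_j the MA(infinity) weights, this gives
  gamma(k) - sum_i phi_i gamma(k-i) = c_k,
  c_k = sigma^2 * sum_{j=k..q} theta_j psi_{j-k}   (c_k = 0 for k > q),
using gamma(-m) = gamma(m).
Pure AR (q = 0): c_0 = sigma^2 = 1, c_k = 0 for k >= 1.
Equations for k = 0 and k = 1 (AR order 1):
  gamma(0) = phi_1 gamma(1) + c_0
  gamma(1) = phi_1 gamma(0) + c_1
Substituting the second into the first: gamma(0) (1 - phi_1^2) = c_0 + phi_1 c_1, so
  gamma(0) = c_0 / (1 - phi_1^2) = 1 / (1 - (0.714)^2) = 1 / 0.490204 = 2.039967.
  gamma(1) = phi_1 gamma(0) = (0.714)(2.039967) = 1.456536.
Therefore gamma(1) = 1.4565 (to 4 decimal places).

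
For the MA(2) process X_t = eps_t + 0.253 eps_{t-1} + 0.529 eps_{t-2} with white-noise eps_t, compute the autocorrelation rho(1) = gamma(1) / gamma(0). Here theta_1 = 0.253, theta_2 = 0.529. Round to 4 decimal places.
\rho(1) = 0.2879

For an MA(q) process with theta_0 = 1, the autocovariance is
  gamma(k) = sigma^2 * sum_{i=0..q-k} theta_i * theta_{i+k},
and rho(k) = gamma(k) / gamma(0). Sigma^2 cancels.
  numerator   = (1)*(0.253) + (0.253)*(0.529) = 0.386837.
  denominator = (1)^2 + (0.253)^2 + (0.529)^2 = 1.34385.
  rho(1) = 0.386837 / 1.34385 = 0.2879.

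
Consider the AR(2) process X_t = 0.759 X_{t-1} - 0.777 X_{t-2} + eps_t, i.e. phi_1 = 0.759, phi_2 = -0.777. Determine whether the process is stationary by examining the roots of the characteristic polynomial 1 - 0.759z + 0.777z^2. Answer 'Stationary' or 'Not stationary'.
\text{Stationary}

The AR(p) characteristic polynomial is P(z) = 1 - 0.759z + 0.777z^2.
Stationarity requires all roots to lie outside the unit circle, i.e. |z| > 1 for every root.
Set 1 + (-0.759) z + (0.777) z^2 = 0, i.e. a z^2 + b z + c = 0 with a = 0.777, b = -0.759, c = 1.
Discriminant D = b^2 - 4ac = (-0.759)^2 - 4*(0.777)*1 = 0.576081 - (3.108) = -2.531919.
D < 0, so the roots are the complex-conjugate pair z = (-b +/- i sqrt(-D)) / (2a) = 0.4884 +/- 1.0239i.
For a conjugate pair |z|^2 = z * conj(z) = (product of roots) = c/a = 1/(0.777) = 1.287001, so |z| = sqrt(1.287001) = 1.1345 for both roots.
Moduli of all roots: 1.1345, 1.1345.
All moduli strictly greater than 1? Yes.
Verdict: Stationary.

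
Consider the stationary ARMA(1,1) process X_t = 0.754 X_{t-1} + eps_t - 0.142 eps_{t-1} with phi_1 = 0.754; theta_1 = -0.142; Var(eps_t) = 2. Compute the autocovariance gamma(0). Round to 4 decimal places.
\gamma(0) = 3.7361

Multiply the model equation by X_{t-k} and take expectations. With theta_0 = psi_0 = 1 and psi_j the MA(infinity) weights, this gives
  gamma(k) - sum_i phi_i gamma(k-i) = c_k,
  c_k = sigma^2 * sum_{j=k..q} theta_j psi_{j-k}   (c_k = 0 for k > q),
using gamma(-m) = gamma(m).
psi-weights needed (psi_j = theta_j + sum_i phi_i psi_{j-i}):
  psi_1 = theta_1 + phi_1 = -0.142 + (0.754) = 0.612
Right-hand sides:
  c_0 = sigma^2 (1 + theta_1 psi_1) = 2 * (1 + (-0.142)(0.612)) = 2 * 0.913096 = 1.826192
  c_1 = sigma^2 theta_1 = 2 * (-0.142) = -0.284
  c_2 = 0
Equations for k = 0 and k = 1 (AR order 1):
  gamma(0) = phi_1 gamma(1) + c_0
  gamma(1) = phi_1 gamma(0) + c_1
Substituting the second into the first: gamma(0) (1 - phi_1^2) = c_0 + phi_1 c_1, so
  gamma(0) = (c_0 + phi_1 c_1) / (1 - phi_1^2) = (1.826192 + (0.754)(-0.284)) / (1 - (0.754)^2) = 1.612056 / 0.431484 = 3.736074.
Therefore gamma(0) = 3.7361 (to 4 decimal places).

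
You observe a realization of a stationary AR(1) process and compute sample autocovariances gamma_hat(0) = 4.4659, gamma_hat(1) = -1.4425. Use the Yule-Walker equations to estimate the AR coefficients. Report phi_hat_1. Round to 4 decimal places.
\hat\phi_{1} = -0.3230

The Yule-Walker equations for an AR(p) process read, in matrix form,
  Gamma_p phi = r_p,   with   (Gamma_p)_{ij} = gamma(|i - j|),
                       (r_p)_i = gamma(i),   i,j = 1..p.
Substitute the sample gammas (Toeplitz matrix and right-hand side of size 1):
  Gamma_p = [[4.4659]]
  r_p     = [-1.4425]
With p = 1 this is the single equation gamma(0) phi_1 = gamma(1):
  phi_hat_1 = gamma(1) / gamma(0) = -1.4425 / 4.4659 = -0.3230.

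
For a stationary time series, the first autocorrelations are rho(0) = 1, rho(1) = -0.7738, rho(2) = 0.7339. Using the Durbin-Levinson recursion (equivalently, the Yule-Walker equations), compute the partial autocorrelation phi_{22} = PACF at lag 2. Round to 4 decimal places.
\phi_{22} = 0.3368

The PACF at lag k is phi_{kk}, the last component of the solution
to the Yule-Walker system G_k phi = r_k where
  (G_k)_{ij} = rho(|i - j|), (r_k)_i = rho(i), i,j = 1..k.
Equivalently, Durbin-Levinson gives phi_{kk} iteratively:
  phi_{11} = rho(1)
  phi_{kk} = [rho(k) - sum_{j=1..k-1} phi_{k-1,j} rho(k-j)]
            / [1 - sum_{j=1..k-1} phi_{k-1,j} rho(j)],
  phi_{k,j} = phi_{k-1,j} - phi_{kk} phi_{k-1,k-j},  j = 1..k-1.
Step k = 1:
  phi_11 = rho(1) = -0.7738.
Step k = 2:
  phi_22 = [rho(2) - phi_11 rho(1)] / [1 - phi_11 rho(1)] = [0.7339 - (-0.7738)(-0.7738)] / [1 - (-0.7738)(-0.7738)]
         = 0.13513356 / 0.40123356 = 0.3368.
Therefore phi_{22} = 0.3368.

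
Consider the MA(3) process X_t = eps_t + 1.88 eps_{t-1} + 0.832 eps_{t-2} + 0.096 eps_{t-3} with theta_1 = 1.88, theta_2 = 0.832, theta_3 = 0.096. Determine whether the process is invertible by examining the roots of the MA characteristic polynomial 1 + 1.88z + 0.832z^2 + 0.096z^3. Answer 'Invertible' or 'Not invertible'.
\text{Not invertible}

The MA(q) characteristic polynomial is P(z) = 1 + 1.88z + 0.832z^2 + 0.096z^3.
Invertibility requires all roots to lie outside the unit circle, i.e. |z| > 1 for every root.
Degree 3: look for a simple real root z0 first, then factor out (1 - z/z0) and solve the remaining quadratic.
Testing z0 = -2.5: P(-2.5) = 1 + (1.88)(-2.5) + (0.832)(-2.5)^2 + (0.096)(-2.5)^3
  = 1 + (-4.7) + (5.2) + (-1.5) = 0.  So z_0 = -2.5 is a root, |z_0| = 2.5.
Divide out the factor (1 + 0.4 z) = (1 - z/z0) (since 1/z0 = -0.4):
  P(z) = (1 + 0.4 z)(1 + (1.48) z + (0.24) z^2)
  [check: z-coef 1.48 - (-0.4) = 1.88; z^2-coef 0.24 - (-0.4)(1.48) = 0.832; z^3-coef -(-0.4)(0.24) = 0.096.]
Remaining roots from the quadratic factor 1 + (1.48) z + (0.24) z^2:
  Set 1 + (1.48) z + (0.24) z^2 = 0, i.e. a z^2 + b z + c = 0 with a = 0.24, b = 1.48, c = 1.
  Discriminant D = b^2 - 4ac = (1.48)^2 - 4*(0.24)*1 = 2.1904 - (0.96) = 1.2304.
  D >= 0, so the roots are real: z = (-b +/- sqrt(D)) / (2a) = (-1.48 +/- 1.109234) / (0.48).
    z_1 = (-1.48 + 1.109234) / (0.48) = -0.7724,   |z_1| = 0.7724.
    z_2 = (-1.48 - 1.109234) / (0.48) = -5.3942,   |z_2| = 5.3942.
Moduli of all roots: 2.5000, 0.7724, 5.3942.
All moduli strictly greater than 1? No.
Verdict: Not invertible.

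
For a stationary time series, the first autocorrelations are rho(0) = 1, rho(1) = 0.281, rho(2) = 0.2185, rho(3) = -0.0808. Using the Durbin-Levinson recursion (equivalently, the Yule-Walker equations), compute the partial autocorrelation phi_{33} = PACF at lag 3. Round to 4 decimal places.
\phi_{33} = -0.1950

The PACF at lag k is phi_{kk}, the last component of the solution
to the Yule-Walker system G_k phi = r_k where
  (G_k)_{ij} = rho(|i - j|), (r_k)_i = rho(i), i,j = 1..k.
Equivalently, Durbin-Levinson gives phi_{kk} iteratively:
  phi_{11} = rho(1)
  phi_{kk} = [rho(k) - sum_{j=1..k-1} phi_{k-1,j} rho(k-j)]
            / [1 - sum_{j=1..k-1} phi_{k-1,j} rho(j)],
  phi_{k,j} = phi_{k-1,j} - phi_{kk} phi_{k-1,k-j},  j = 1..k-1.
Step k = 1:
  phi_11 = rho(1) = 0.281.
Step k = 2:
  phi_22 = [rho(2) - phi_11 rho(1)] / [1 - phi_11 rho(1)] = [0.2185 - (0.281)(0.281)] / [1 - (0.281)(0.281)]
         = 0.139539 / 0.921039 = 0.151502.
  Update: phi_21 = phi_11 - phi_22 phi_11 = 0.281 - (0.151502)(0.281) = 0.238428.
Step k = 3:
  phi_33 = [rho(3) - phi_21 rho(2) - phi_22 rho(1)] / [1 - phi_21 rho(1) - phi_22 rho(2)]
    numerator   = -0.0808 - (0.238428)(0.2185) - (0.151502)(0.281) = -0.17546851
    denominator = 1 - (0.238428)(0.281) - (0.151502)(0.2185) = 0.8998986
  phi_33 = -0.17546851 / 0.8998986 = -0.195.
Therefore phi_{33} = -0.1950.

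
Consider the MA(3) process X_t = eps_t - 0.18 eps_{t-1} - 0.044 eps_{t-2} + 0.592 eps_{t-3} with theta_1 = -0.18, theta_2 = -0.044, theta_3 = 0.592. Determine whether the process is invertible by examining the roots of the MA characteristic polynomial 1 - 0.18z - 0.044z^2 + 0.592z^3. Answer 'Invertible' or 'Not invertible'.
\text{Invertible}

The MA(q) characteristic polynomial is P(z) = 1 - 0.18z - 0.044z^2 + 0.592z^3.
Invertibility requires all roots to lie outside the unit circle, i.e. |z| > 1 for every root.
Degree 3: look for a simple real root z0 first, then factor out (1 - z/z0) and solve the remaining quadratic.
Testing z0 = -1.25: P(-1.25) = 1 + (-0.18)(-1.25) + (-0.044)(-1.25)^2 + (0.592)(-1.25)^3
  = 1 + (0.225) + (-0.06875) + (-1.15625) = 0.  So z_0 = -1.25 is a root, |z_0| = 1.25.
Divide out the factor (1 + 0.8 z) = (1 - z/z0) (since 1/z0 = -0.8):
  P(z) = (1 + 0.8 z)(1 + (-0.98) z + (0.74) z^2)
  [check: z-coef -0.98 - (-0.8) = -0.18; z^2-coef 0.74 - (-0.8)(-0.98) = -0.044; z^3-coef -(-0.8)(0.74) = 0.592.]
Remaining roots from the quadratic factor 1 + (-0.98) z + (0.74) z^2:
  Set 1 + (-0.98) z + (0.74) z^2 = 0, i.e. a z^2 + b z + c = 0 with a = 0.74, b = -0.98, c = 1.
  Discriminant D = b^2 - 4ac = (-0.98)^2 - 4*(0.74)*1 = 0.9604 - (2.96) = -1.9996.
  D < 0, so the roots are the complex-conjugate pair z = (-b +/- i sqrt(-D)) / (2a) = 0.6622 +/- 0.9555i.
  For a conjugate pair |z|^2 = z * conj(z) = (product of roots) = c/a = 1/(0.74) = 1.351351, so |z| = sqrt(1.351351) = 1.1625 for both roots.
Moduli of all roots: 1.2500, 1.1625, 1.1625.
All moduli strictly greater than 1? Yes.
Verdict: Invertible.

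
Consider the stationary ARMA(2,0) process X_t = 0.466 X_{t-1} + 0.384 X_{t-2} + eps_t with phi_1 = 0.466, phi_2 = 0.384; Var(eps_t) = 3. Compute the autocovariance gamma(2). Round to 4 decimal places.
\gamma(2) = 6.0595

Multiply the model equation by X_{t-k} and take expectations. With theta_0 = psi_0 = 1 and psi_j the MA(infinity) weights, this gives
  gamma(k) - sum_i phi_i gamma(k-i) = c_k,
  c_k = sigma^2 * sum_{j=k..q} theta_j psi_{j-k}   (c_k = 0 for k > q),
using gamma(-m) = gamma(m).
Pure AR (q = 0): c_0 = sigma^2 = 3, c_k = 0 for k >= 1.
Equations for k = 0, 1, 2 (AR order 2, c_2 = 0):
  (E0) gamma(0) = phi_1 gamma(1) + phi_2 gamma(2) + c_0
  (E1) gamma(1) = phi_1 gamma(0) + phi_2 gamma(1) + c_1
  (E2) gamma(2) = phi_1 gamma(1) + phi_2 gamma(0)
From (E1): gamma(1) = A gamma(0) + B with
  A = phi_1 / (1 - phi_2) = 0.466 / 0.616 = 0.756494,   B = c_1 / (1 - phi_2) = 0 / 0.616 = 0.
Insert (E2) into (E0): gamma(0) (1 - phi_2^2) = phi_1 (1 + phi_2) gamma(1) + c_0.
  phi_1 (1 + phi_2) = (0.466)(1.384) = 0.644944,   1 - phi_2^2 = 0.852544.
Replace gamma(1) by A gamma(0) + B and collect gamma(0):
  gamma(0) [0.852544 - (0.644944)(0.756494)] = c_0 = 3
  gamma(0) * 0.364648 = 3
  gamma(0) = 3 / 0.364648 = 8.227111.
  gamma(1) = A gamma(0) = (0.756494)(8.227111) = 6.223756.
  gamma(2) = phi_1 gamma(1) + phi_2 gamma(0) = (0.466)(6.223756) + (0.384)(8.227111) = 6.059481.
Therefore gamma(2) = 6.0595 (to 4 decimal places).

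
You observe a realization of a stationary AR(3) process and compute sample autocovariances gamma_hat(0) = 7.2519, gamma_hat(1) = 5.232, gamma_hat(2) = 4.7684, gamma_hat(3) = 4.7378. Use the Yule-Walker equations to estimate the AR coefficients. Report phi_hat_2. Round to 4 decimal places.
\hat\phi_{2} = 0.1590

The Yule-Walker equations for an AR(p) process read, in matrix form,
  Gamma_p phi = r_p,   with   (Gamma_p)_{ij} = gamma(|i - j|),
                       (r_p)_i = gamma(i),   i,j = 1..p.
Substitute the sample gammas (Toeplitz matrix and right-hand side of size 3):
  Gamma_p = [[7.2519, 5.232, 4.7684], [5.232, 7.2519, 5.232], [4.7684, 5.232, 7.2519]]
  r_p     = [5.232, 4.7684, 4.7378]
Written out (R1..R3):
  (R1) 7.2519 phi_1 + 5.232 phi_2 + 4.7684 phi_3 = 5.232
  (R2) 5.232 phi_1 + 7.2519 phi_2 + 5.232 phi_3 = 4.7684
  (R3) 4.7684 phi_1 + 5.232 phi_2 + 7.2519 phi_3 = 4.7378
Gaussian elimination:
  R2 <- R2 - (5.232/7.2519) R1 = R2 - (0.721466) R1:  3.477189 phi_2 + 1.791761 phi_3 = 0.993689
  R3 <- R3 - (4.7684/7.2519) R1 = R3 - (0.657538) R1:  1.791761 phi_2 + 4.116496 phi_3 = 1.297561
  R3 <- R3 - (1.791761/3.477189) R2 = R3 - (0.51529) R2:  3.193219 phi_3 = 0.785523
Back-substitution:
  phi_hat_3 = 0.785523 / 3.193219 = 0.245997
  phi_hat_2 = (0.993689 - (1.791761)(0.245997)) / 3.477189 = 0.159014
  phi_hat_1 = (5.232 - (5.232)(0.159014) - (4.7684)(0.245997)) / 7.2519 = 0.444991
So phi_hat = [0.4450, 0.1590, 0.2460].
Therefore phi_hat_2 = 0.1590.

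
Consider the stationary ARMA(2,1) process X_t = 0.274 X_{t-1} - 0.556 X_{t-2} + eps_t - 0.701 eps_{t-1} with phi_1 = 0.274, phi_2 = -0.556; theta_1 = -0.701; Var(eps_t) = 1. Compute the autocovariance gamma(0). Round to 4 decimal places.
\gamma(0) = 1.8590

Multiply the model equation by X_{t-k} and take expectations. With theta_0 = psi_0 = 1 and psi_j the MA(infinity) weights, this gives
  gamma(k) - sum_i phi_i gamma(k-i) = c_k,
  c_k = sigma^2 * sum_{j=k..q} theta_j psi_{j-k}   (c_k = 0 for k > q),
using gamma(-m) = gamma(m).
psi-weights needed (psi_j = theta_j + sum_i phi_i psi_{j-i}):
  psi_1 = theta_1 + phi_1 = -0.701 + (0.274) = -0.427
Right-hand sides:
  c_0 = sigma^2 (1 + theta_1 psi_1) = 1 * (1 + (-0.701)(-0.427)) = 1 * 1.299327 = 1.299327
  c_1 = sigma^2 theta_1 = 1 * (-0.701) = -0.701
  c_2 = 0
Equations for k = 0, 1, 2 (AR order 2, c_2 = 0):
  (E0) gamma(0) = phi_1 gamma(1) + phi_2 gamma(2) + c_0
  (E1) gamma(1) = phi_1 gamma(0) + phi_2 gamma(1) + c_1
  (E2) gamma(2) = phi_1 gamma(1) + phi_2 gamma(0)
From (E1): gamma(1) = A gamma(0) + B with
  A = phi_1 / (1 - phi_2) = 0.274 / 1.556 = 0.176093,   B = c_1 / (1 - phi_2) = -0.701 / 1.556 = -0.450514.
Insert (E2) into (E0): gamma(0) (1 - phi_2^2) = phi_1 (1 + phi_2) gamma(1) + c_0.
  phi_1 (1 + phi_2) = (0.274)(0.444) = 0.121656,   1 - phi_2^2 = 0.690864.
Replace gamma(1) by A gamma(0) + B and collect gamma(0):
  gamma(0) [0.690864 - (0.121656)(0.176093)] = (0.121656)(-0.450514) + 1.299327
  gamma(0) * 0.669441 = 1.244519
  gamma(0) = 1.244519 / 0.669441 = 1.859042.
Therefore gamma(0) = 1.8590 (to 4 decimal places).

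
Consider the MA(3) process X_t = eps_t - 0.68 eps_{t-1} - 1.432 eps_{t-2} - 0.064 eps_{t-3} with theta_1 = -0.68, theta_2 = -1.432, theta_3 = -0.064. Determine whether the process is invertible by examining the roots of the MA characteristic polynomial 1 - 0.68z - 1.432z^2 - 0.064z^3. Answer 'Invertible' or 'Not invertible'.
\text{Not invertible}

The MA(q) characteristic polynomial is P(z) = 1 - 0.68z - 1.432z^2 - 0.064z^3.
Invertibility requires all roots to lie outside the unit circle, i.e. |z| > 1 for every root.
Degree 3: look for a simple real root z0 first, then factor out (1 - z/z0) and solve the remaining quadratic.
Testing z0 = 0.625: P(0.625) = 1 + (-0.68)(0.625) + (-1.432)(0.625)^2 + (-0.064)(0.625)^3
  = 1 + (-0.425) + (-0.559375) + (-0.015625) = 0.  So z_0 = 0.625 is a root, |z_0| = 0.625.
Divide out the factor (1 - 1.6 z) = (1 - z/z0) (since 1/z0 = 1.6):
  P(z) = (1 - 1.6 z)(1 + (0.92) z + (0.04) z^2)
  [check: z-coef 0.92 - (1.6) = -0.68; z^2-coef 0.04 - (1.6)(0.92) = -1.432; z^3-coef -(1.6)(0.04) = -0.064.]
Remaining roots from the quadratic factor 1 + (0.92) z + (0.04) z^2:
  Set 1 + (0.92) z + (0.04) z^2 = 0, i.e. a z^2 + b z + c = 0 with a = 0.04, b = 0.92, c = 1.
  Discriminant D = b^2 - 4ac = (0.92)^2 - 4*(0.04)*1 = 0.8464 - (0.16) = 0.6864.
  D >= 0, so the roots are real: z = (-b +/- sqrt(D)) / (2a) = (-0.92 +/- 0.828493) / (0.08).
    z_1 = (-0.92 + 0.828493) / (0.08) = -1.1438,   |z_1| = 1.1438.
    z_2 = (-0.92 - 0.828493) / (0.08) = -21.8562,   |z_2| = 21.8562.
Moduli of all roots: 0.6250, 1.1438, 21.8562.
All moduli strictly greater than 1? No.
Verdict: Not invertible.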